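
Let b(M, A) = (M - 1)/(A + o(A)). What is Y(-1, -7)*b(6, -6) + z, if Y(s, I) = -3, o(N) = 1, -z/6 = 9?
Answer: -51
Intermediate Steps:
z = -54 (z = -6*9 = -54)
b(M, A) = (-1 + M)/(1 + A) (b(M, A) = (M - 1)/(A + 1) = (-1 + M)/(1 + A))
Y(-1, -7)*b(6, -6) + z = -3*(-1 + 6)/(1 - 6) - 54 = -3*5/(-5) - 54 = -(-3)*5/5 - 54 = -3*(-1) - 54 = 3 - 54 = -51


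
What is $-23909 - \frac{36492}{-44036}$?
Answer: $- \frac{263205058}{11009} \approx -23908.0$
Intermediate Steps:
$-23909 - \frac{36492}{-44036} = -23909 - - \frac{9123}{11009} = -23909 + \frac{9123}{11009} = - \frac{263205058}{11009}$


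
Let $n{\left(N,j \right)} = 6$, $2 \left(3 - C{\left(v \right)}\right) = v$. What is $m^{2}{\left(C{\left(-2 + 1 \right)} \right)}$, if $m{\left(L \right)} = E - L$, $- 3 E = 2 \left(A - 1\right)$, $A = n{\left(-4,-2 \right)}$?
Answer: $\frac{1681}{36} \approx 46.694$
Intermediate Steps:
$C{\left(v \right)} = 3 - \frac{v}{2}$
$A = 6$
$E = - \frac{10}{3}$ ($E = - \frac{2 \left(6 - 1\right)}{3} = - \frac{2 \cdot 5}{3} = \left(- \frac{1}{3}\right) 10 = - \frac{10}{3} \approx -3.3333$)
$m{\left(L \right)} = - \frac{10}{3} - L$
$m^{2}{\left(C{\left(-2 + 1 \right)} \right)} = \left(- \frac{10}{3} - \left(3 - \frac{-2 + 1}{2}\right)\right)^{2} = \left(- \frac{10}{3} - \left(3 - - \frac{1}{2}\right)\right)^{2} = \left(- \frac{10}{3} - \left(3 + \frac{1}{2}\right)\right)^{2} = \left(- \frac{10}{3} - \frac{7}{2}\right)^{2} = \left(- \frac{41}{6}\right)^{2} = \frac{1681}{36}$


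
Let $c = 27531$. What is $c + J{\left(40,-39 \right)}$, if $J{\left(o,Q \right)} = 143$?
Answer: $27674$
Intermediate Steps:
$c + J{\left(40,-39 \right)} = 27531 + 143 = 27674$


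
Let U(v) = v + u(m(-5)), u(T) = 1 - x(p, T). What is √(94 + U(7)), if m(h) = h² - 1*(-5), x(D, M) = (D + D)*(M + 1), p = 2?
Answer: I*√22 ≈ 4.6904*I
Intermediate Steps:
x(D, M) = 2*D*(1 + M) (x(D, M) = (2*D)*(1 + M) = 2*D*(1 + M))
m(h) = 5 + h² (m(h) = h² + 5 = 5 + h²)
u(T) = -3 - 4*T (u(T) = 1 - 2*2*(1 + T) = 1 - (4 + 4*T) = 1 + (-4 - 4*T) = -3 - 4*T)
U(v) = -123 + v (U(v) = v + (-3 - 4*(5 + (-5)²)) = v + (-3 - 4*(5 + 25)) = v + (-3 - 4*30) = v + (-3 - 120) = v - 123 = -123 + v)
√(94 + U(7)) = √(94 + (-123 + 7)) = √(94 - 116) = √(-22) = I*√22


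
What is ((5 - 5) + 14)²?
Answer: 196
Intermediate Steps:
((5 - 5) + 14)² = (0 + 14)² = 14² = 196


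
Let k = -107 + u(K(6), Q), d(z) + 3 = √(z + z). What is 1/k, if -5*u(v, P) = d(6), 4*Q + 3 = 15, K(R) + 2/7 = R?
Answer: -665/70753 + 5*√3/141506 ≈ -0.0093377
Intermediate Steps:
K(R) = -2/7 + R
d(z) = -3 + √2*√z (d(z) = -3 + √(z + z) = -3 + √(2*z) = -3 + √2*√z)
Q = 3 (Q = -¾ + (¼)*15 = -¾ + 15/4 = 3)
u(v, P) = ⅗ - 2*√3/5 (u(v, P) = -(-3 + √2*√6)/5 = -(-3 + 2*√3)/5 = ⅗ - 2*√3/5)
k = -532/5 - 2*√3/5 (k = -107 + (⅗ - 2*√3/5) = -532/5 - 2*√3/5 ≈ -107.09)
1/k = 1/(-532/5 - 2*√3/5)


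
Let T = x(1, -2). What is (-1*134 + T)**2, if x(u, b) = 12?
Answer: 14884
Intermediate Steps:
T = 12
(-1*134 + T)**2 = (-1*134 + 12)**2 = (-134 + 12)**2 = (-122)**2 = 14884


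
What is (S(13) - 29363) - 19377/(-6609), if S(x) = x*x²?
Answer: -59840239/2203 ≈ -27163.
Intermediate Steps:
S(x) = x³
(S(13) - 29363) - 19377/(-6609) = (13³ - 29363) - 19377/(-6609) = (2197 - 29363) - 19377*(-1/6609) = -27166 + 6459/2203 = -59840239/2203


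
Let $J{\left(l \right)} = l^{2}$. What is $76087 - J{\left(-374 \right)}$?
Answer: $-63789$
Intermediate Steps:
$76087 - J{\left(-374 \right)} = 76087 - \left(-374\right)^{2} = 76087 - 139876 = -63789$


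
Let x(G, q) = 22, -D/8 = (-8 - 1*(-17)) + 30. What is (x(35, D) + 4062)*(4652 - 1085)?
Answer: 14567628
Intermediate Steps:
D = -312 (D = -8*((-8 - 1*(-17)) + 30) = -8*((-8 + 17) + 30) = -8*(9 + 30) = -8*39 = -312)
(x(35, D) + 4062)*(4652 - 1085) = (22 + 4062)*(4652 - 1085) = 4084*3567 = 14567628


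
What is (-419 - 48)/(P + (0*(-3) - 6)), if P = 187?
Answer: -467/181 ≈ -2.5801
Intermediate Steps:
(-419 - 48)/(P + (0*(-3) - 6)) = (-419 - 48)/(187 + (0*(-3) - 6)) = -467/(187 + (0 - 6)) = -467/(187 - 6) = -467/181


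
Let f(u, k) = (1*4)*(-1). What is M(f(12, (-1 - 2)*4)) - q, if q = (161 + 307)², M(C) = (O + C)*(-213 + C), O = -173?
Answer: -180615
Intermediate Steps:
f(u, k) = -4 (f(u, k) = 4*(-1) = -4)
M(C) = (-213 + C)*(-173 + C) (M(C) = (-173 + C)*(-213 + C) = (-213 + C)*(-173 + C))
q = 219024 (q = 468² = 219024)
M(f(12, (-1 - 2)*4)) - q = (36849 + (-4)² - 386*(-4)) - 1*219024 = (36849 + 16 + 1544) - 219024 = 38409 - 219024 = -180615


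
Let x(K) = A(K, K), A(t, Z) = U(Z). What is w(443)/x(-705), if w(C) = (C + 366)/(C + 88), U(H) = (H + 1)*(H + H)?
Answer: 809/527091840 ≈ 1.5348e-6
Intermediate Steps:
U(H) = 2*H*(1 + H) (U(H) = (1 + H)*(2*H) = 2*H*(1 + H))
A(t, Z) = 2*Z*(1 + Z)
x(K) = 2*K*(1 + K)
w(C) = (366 + C)/(88 + C)
w(443)/x(-705) = ((366 + 443)/(88 + 443))/((2*(-705)*(1 - 705))) = (809/531)/((2*(-705)*(-704))) = ((1/531)*809)/992640 = (809/531)*(1/992640) = 809/527091840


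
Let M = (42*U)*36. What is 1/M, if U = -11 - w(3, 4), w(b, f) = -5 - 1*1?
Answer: -1/7560 ≈ -0.00013228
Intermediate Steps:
w(b, f) = -6 (w(b, f) = -5 - 1 = -6)
U = -5 (U = -11 - 1*(-6) = -11 + 6 = -5)
M = -7560 (M = (42*(-5))*36 = -210*36 = -7560)
1/M = 1/(-7560) = -1/7560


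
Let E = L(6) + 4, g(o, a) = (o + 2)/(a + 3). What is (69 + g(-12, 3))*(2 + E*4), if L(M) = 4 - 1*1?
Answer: 2020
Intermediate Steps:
g(o, a) = (2 + o)/(3 + a)
L(M) = 3 (L(M) = 4 - 1 = 3)
E = 7 (E = 3 + 4 = 7)
(69 + g(-12, 3))*(2 + E*4) = (69 + (2 - 12)/(3 + 3))*(2 + 7*4) = (69 - 10/6)*(2 + 28) = (69 + (1/6)*(-10))*30 = (69 - 5/3)*30 = (202/3)*30 = 2020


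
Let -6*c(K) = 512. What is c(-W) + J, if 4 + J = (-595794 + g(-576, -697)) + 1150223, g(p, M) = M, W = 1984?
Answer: 1660928/3 ≈ 5.5364e+5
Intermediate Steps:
c(K) = -256/3 (c(K) = -⅙*512 = -256/3)
J = 553728 (J = -4 + ((-595794 - 697) + 1150223) = -4 + (-596491 + 1150223) = -4 + 553732 = 553728)
c(-W) + J = -256/3 + 553728 = 1660928/3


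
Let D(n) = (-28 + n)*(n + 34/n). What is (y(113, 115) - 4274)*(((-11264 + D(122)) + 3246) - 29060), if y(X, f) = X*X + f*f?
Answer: -33896492640/61 ≈ -5.5568e+8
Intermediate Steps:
y(X, f) = X² + f²
(y(113, 115) - 4274)*(((-11264 + D(122)) + 3246) - 29060) = ((113² + 115²) - 4274)*(((-11264 + (34 + 122² - 952/122 - 28*122)) + 3246) - 29060) = ((12769 + 13225) - 4274)*(((-11264 + (34 + 14884 - 952*1/122 - 3416)) + 3246) - 29060) = (25994 - 4274)*(((-11264 + (34 + 14884 - 476/61 - 3416)) + 3246) - 29060) = 21720*(((-11264 + 701146/61) + 3246) - 29060) = 21720*((14042/61 + 3246) - 29060) = 21720*(212048/61 - 29060) = 21720*(-1560612/61) = -33896492640/61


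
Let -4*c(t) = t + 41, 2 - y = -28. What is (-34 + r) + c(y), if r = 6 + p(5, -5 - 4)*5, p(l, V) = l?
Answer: -83/4 ≈ -20.750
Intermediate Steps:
y = 30 (y = 2 - 1*(-28) = 2 + 28 = 30)
c(t) = -41/4 - t/4 (c(t) = -(t + 41)/4 = -(41 + t)/4 = -41/4 - t/4)
r = 31 (r = 6 + 5*5 = 6 + 25 = 31)
(-34 + r) + c(y) = (-34 + 31) + (-41/4 - ¼*30) = -3 + (-41/4 - 15/2) = -3 - 71/4 = -83/4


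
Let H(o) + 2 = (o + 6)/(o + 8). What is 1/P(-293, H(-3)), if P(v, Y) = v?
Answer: -1/293 ≈ -0.0034130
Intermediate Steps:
H(o) = -2 + (6 + o)/(8 + o) (H(o) = -2 + (o + 6)/(o + 8) = -2 + (6 + o)/(8 + o))
1/P(-293, H(-3)) = 1/(-293) = -1/293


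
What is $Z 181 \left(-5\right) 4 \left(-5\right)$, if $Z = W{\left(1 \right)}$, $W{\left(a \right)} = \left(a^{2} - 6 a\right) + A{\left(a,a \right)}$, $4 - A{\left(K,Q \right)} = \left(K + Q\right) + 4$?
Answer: $-126700$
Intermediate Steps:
$A{\left(K,Q \right)} = - K - Q$ ($A{\left(K,Q \right)} = 4 - \left(\left(K + Q\right) + 4\right) = 4 - \left(4 + K + Q\right) = - K - Q$)
$W{\left(a \right)} = a^{2} - 8 a$ ($W{\left(a \right)} = \left(a^{2} - 6 a\right) - 2 a = a^{2} - 8 a$)
$Z = -7$ ($Z = 1 \left(-8 + 1\right) = 1 \left(-7\right) = -7$)
$Z 181 \left(-5\right) 4 \left(-5\right) = \left(-7\right) 181 \left(-5\right) 4 \left(-5\right) = - 1267 \left(\left(-20\right) \left(-5\right)\right) = \left(-1267\right) 100 = -126700$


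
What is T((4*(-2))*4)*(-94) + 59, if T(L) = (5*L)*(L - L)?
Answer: 59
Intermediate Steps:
T(L) = 0 (T(L) = (5*L)*0 = 0)
T((4*(-2))*4)*(-94) + 59 = 0*(-94) + 59 = 0 + 59 = 59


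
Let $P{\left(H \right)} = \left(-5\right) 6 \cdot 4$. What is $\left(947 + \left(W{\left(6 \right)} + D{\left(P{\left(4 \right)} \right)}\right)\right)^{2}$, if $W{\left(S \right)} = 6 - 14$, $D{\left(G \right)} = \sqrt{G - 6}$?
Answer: $881595 + 5634 i \sqrt{14} \approx 8.816 \cdot 10^{5} + 21081.0 i$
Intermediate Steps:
$P{\left(H \right)} = -120$ ($P{\left(H \right)} = \left(-30\right) 4 = -120$)
$D{\left(G \right)} = \sqrt{-6 + G}$
$W{\left(S \right)} = -8$
$\left(947 + \left(W{\left(6 \right)} + D{\left(P{\left(4 \right)} \right)}\right)\right)^{2} = \left(947 - \left(8 - \sqrt{-6 - 120}\right)\right)^{2} = \left(947 - \left(8 - \sqrt{-126}\right)\right)^{2} = \left(947 - \left(8 - 3 i \sqrt{14}\right)\right)^{2} = \left(939 + 3 i \sqrt{14}\right)^{2}$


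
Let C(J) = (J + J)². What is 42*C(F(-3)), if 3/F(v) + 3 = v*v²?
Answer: 42/25 ≈ 1.6800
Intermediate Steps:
F(v) = 3/(-3 + v³) (F(v) = 3/(-3 + v*v²) = 3/(-3 + v³))
C(J) = 4*J² (C(J) = (2*J)² = 4*J²)
42*C(F(-3)) = 42*(4*(3/(-3 + (-3)³))²) = 42*(4*(3/(-3 - 27))²) = 42*(4*(3/(-30))²) = 42*(4*(3*(-1/30))²) = 42*(4*(-⅒)²) = 42*(4*(1/100)) = 42*(1/25) = 42/25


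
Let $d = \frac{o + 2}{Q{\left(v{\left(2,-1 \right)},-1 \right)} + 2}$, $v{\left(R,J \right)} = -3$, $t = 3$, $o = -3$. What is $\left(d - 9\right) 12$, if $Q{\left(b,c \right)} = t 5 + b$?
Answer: $- \frac{762}{7} \approx -108.86$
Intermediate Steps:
$Q{\left(b,c \right)} = 15 + b$ ($Q{\left(b,c \right)} = 3 \cdot 5 + b = 15 + b$)
$d = - \frac{1}{14}$ ($d = \frac{-3 + 2}{\left(15 - 3\right) + 2} = - \frac{1}{12 + 2} = - \frac{1}{14} \approx -0.071429$)
$\left(d - 9\right) 12 = \left(- \frac{1}{14} - 9\right) 12 = \left(- \frac{127}{14}\right) 12 = - \frac{762}{7}$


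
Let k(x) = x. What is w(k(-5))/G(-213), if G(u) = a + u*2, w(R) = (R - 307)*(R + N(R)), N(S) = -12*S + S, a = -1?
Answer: 15600/427 ≈ 36.534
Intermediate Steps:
N(S) = -11*S
w(R) = -10*R*(-307 + R) (w(R) = (R - 307)*(R - 11*R) = (-307 + R)*(-10*R) = -10*R*(-307 + R))
G(u) = -1 + 2*u (G(u) = -1 + u*2 = -1 + 2*u)
w(k(-5))/G(-213) = (10*(-5)*(307 - 1*(-5)))/(-1 + 2*(-213)) = (10*(-5)*(307 + 5))/(-1 - 426) = (10*(-5)*312)/(-427) = -15600*(-1/427) = 15600/427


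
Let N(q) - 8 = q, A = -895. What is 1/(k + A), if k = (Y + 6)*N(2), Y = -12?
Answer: -1/955 ≈ -0.0010471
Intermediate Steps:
N(q) = 8 + q
k = -60 (k = (-12 + 6)*(8 + 2) = -6*10 = -60)
1/(k + A) = 1/(-60 - 895) = 1/(-955) = -1/955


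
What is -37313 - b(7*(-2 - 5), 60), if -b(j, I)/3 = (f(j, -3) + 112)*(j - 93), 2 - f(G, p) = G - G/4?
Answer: -203065/2 ≈ -1.0153e+5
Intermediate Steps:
f(G, p) = 2 - 3*G/4 (f(G, p) = 2 - (G - G/4) = 2 - 3*G/4)
b(j, I) = -3*(-93 + j)*(114 - 3*j/4) (b(j, I) = -3*((2 - 3*j/4) + 112)*(j - 93) = -3*(114 - 3*j/4)*(-93 + j) = -3*(-93 + j)*(114 - 3*j/4))
-37313 - b(7*(-2 - 5), 60) = -37313 - (31806 - 15435*(-2 - 5)/4 + 9*(7*(-2 - 5))²/4) = -37313 - (31806 - 15435*(-7)/4 + 9*(7*(-7))²/4) = -37313 - (31806 - 2205/4*(-49) + (9/4)*(-49)²) = -37313 - (31806 + 108045/4 + (9/4)*2401) = -37313 - (31806 + 108045/4 + 21609/4) = -37313 - 1*128439/2 = -37313 - 128439/2 = -203065/2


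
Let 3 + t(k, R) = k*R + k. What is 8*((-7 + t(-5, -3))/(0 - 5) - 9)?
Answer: -72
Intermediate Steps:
t(k, R) = -3 + k + R*k (t(k, R) = -3 + (k*R + k) = -3 + (R*k + k) = -3 + (k + R*k) = -3 + k + R*k)
8*((-7 + t(-5, -3))/(0 - 5) - 9) = 8*((-7 + (-3 - 5 - 3*(-5)))/(0 - 5) - 9) = 8*((-7 + (-3 - 5 + 15))/(-5) - 9) = 8*((-7 + 7)*(-⅕) - 9) = 8*(0*(-⅕) - 9) = 8*(0 - 9) = 8*(-9) = -72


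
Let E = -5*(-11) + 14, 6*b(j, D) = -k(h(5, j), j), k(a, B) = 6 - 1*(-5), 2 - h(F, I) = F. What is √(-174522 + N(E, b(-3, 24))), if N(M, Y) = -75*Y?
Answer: I*√697538/2 ≈ 417.59*I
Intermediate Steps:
h(F, I) = 2 - F
k(a, B) = 11 (k(a, B) = 6 + 5 = 11)
b(j, D) = -11/6 (b(j, D) = (-1*11)/6 = (⅙)*(-11) = -11/6)
E = 69 (E = 55 + 14 = 69)
√(-174522 + N(E, b(-3, 24))) = √(-174522 - 75*(-11/6)) = √(-174522 + 275/2) = √(-348769/2) = I*√697538/2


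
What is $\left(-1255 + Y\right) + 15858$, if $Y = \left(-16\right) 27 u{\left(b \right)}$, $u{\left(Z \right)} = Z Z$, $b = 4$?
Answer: $7691$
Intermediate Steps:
$u{\left(Z \right)} = Z^{2}$
$Y = -6912$ ($Y = \left(-16\right) 27 \cdot 4^{2} = \left(-432\right) 16 = -6912$)
$\left(-1255 + Y\right) + 15858 = \left(-1255 - 6912\right) + 15858 = -8167 + 15858 = 7691$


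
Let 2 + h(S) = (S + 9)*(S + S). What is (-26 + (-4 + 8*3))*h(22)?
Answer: -8172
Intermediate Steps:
h(S) = -2 + 2*S*(9 + S) (h(S) = -2 + (S + 9)*(S + S) = -2 + (9 + S)*(2*S) = -2 + 2*S*(9 + S))
(-26 + (-4 + 8*3))*h(22) = (-26 + (-4 + 8*3))*(-2 + 2*22² + 18*22) = (-26 + (-4 + 24))*(-2 + 2*484 + 396) = (-26 + 20)*(-2 + 968 + 396) = -6*1362 = -8172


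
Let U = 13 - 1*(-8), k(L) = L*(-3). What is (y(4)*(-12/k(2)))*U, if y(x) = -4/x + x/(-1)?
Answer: -210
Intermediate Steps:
k(L) = -3*L
y(x) = -x - 4/x (y(x) = -4/x + x*(-1) = -4/x - x = -x - 4/x)
U = 21 (U = 13 + 8 = 21)
(y(4)*(-12/k(2)))*U = ((-1*4 - 4/4)*(-12/((-3*2))))*21 = ((-4 - 4*¼)*(-12/(-6)))*21 = ((-4 - 1)*(-12*(-⅙)))*21 = -5*2*21 = -10*21 = -210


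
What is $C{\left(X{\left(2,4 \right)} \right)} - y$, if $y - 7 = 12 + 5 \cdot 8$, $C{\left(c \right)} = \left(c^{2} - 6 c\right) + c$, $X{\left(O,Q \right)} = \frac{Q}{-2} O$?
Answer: $-23$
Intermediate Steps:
$X{\left(O,Q \right)} = - \frac{O Q}{2}$ ($X{\left(O,Q \right)} = Q \left(- \frac{1}{2}\right) O = - \frac{Q}{2} O = - \frac{O Q}{2}$)
$C{\left(c \right)} = c^{2} - 5 c$
$y = 59$ ($y = 7 + \left(12 + 5 \cdot 8\right) = 7 + \left(12 + 40\right) = 7 + 52 = 59$)
$C{\left(X{\left(2,4 \right)} \right)} - y = \left(- \frac{1}{2}\right) 2 \cdot 4 \left(-5 - 1 \cdot 4\right) - 59 = - 4 \left(-5 - 4\right) - 59 = \left(-4\right) \left(-9\right) - 59 = 36 - 59 = -23$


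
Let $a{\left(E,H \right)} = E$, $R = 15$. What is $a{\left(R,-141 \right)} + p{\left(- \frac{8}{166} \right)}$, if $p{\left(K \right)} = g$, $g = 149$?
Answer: $164$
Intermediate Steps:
$p{\left(K \right)} = 149$
$a{\left(R,-141 \right)} + p{\left(- \frac{8}{166} \right)} = 15 + 149 = 164$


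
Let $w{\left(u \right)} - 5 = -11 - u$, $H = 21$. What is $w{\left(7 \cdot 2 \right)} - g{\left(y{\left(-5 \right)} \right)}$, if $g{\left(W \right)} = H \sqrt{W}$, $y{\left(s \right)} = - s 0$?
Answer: $-20$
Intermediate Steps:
$w{\left(u \right)} = -6 - u$ ($w{\left(u \right)} = 5 - \left(11 + u\right) = -6 - u$)
$y{\left(s \right)} = 0$
$g{\left(W \right)} = 21 \sqrt{W}$
$w{\left(7 \cdot 2 \right)} - g{\left(y{\left(-5 \right)} \right)} = \left(-6 - 7 \cdot 2\right) - 21 \sqrt{0} = \left(-6 - 14\right) - 21 \cdot 0 = \left(-6 - 14\right) - 0 = -20 + 0 = -20$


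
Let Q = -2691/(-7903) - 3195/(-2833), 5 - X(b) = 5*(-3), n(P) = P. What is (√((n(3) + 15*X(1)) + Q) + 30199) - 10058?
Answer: 20141 + √152622713796561015/22389199 ≈ 20158.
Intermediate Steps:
X(b) = 20 (X(b) = 5 - 5*(-3) = 5 - 1*(-15) = 5 + 15 = 20)
Q = 32873688/22389199 (Q = -2691*(-1/7903) - 3195*(-1/2833) = 2691/7903 + 3195/2833 = 32873688/22389199 ≈ 1.4683)
(√((n(3) + 15*X(1)) + Q) + 30199) - 10058 = (√((3 + 15*20) + 32873688/22389199) + 30199) - 10058 = (√((3 + 300) + 32873688/22389199) + 30199) - 10058 = (√(303 + 32873688/22389199) + 30199) - 10058 = (√(6816800985/22389199) + 30199) - 10058 = (√152622713796561015/22389199 + 30199) - 10058 = (30199 + √152622713796561015/22389199) - 10058 = 20141 + √152622713796561015/22389199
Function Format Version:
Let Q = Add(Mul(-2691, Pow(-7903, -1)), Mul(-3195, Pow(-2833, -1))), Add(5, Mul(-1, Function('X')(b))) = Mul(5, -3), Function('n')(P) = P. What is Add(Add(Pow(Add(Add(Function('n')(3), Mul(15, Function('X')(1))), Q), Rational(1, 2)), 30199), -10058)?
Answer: Add(20141, Mul(Rational(1, 22389199), Pow(152622713796561015, Rational(1, 2)))) ≈ 20158.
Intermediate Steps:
Function('X')(b) = 20 (Function('X')(b) = Add(5, Mul(-1, Mul(5, -3))) = Add(5, Mul(-1, -15)) = Add(5, 15) = 20)
Q = Rational(32873688, 22389199) (Q = Add(Mul(-2691, Rational(-1, 7903)), Mul(-3195, Rational(-1, 2833))) = Add(Rational(2691, 7903), Rational(3195, 2833)) = Rational(32873688, 22389199) ≈ 1.4683)
Add(Add(Pow(Add(Add(Function('n')(3), Mul(15, Function('X')(1))), Q), Rational(1, 2)), 30199), -10058) = Add(Add(Pow(Add(Add(3, Mul(15, 20)), Rational(32873688, 22389199)), Rational(1, 2)), 30199), -10058) = Add(Add(Pow(Add(Add(3, 300), Rational(32873688, 22389199)), Rational(1, 2)), 30199), -10058) = Add(Add(Pow(Add(303, Rational(32873688, 22389199)), Rational(1, 2)), 30199), -10058) = Add(Add(Pow(Rational(6816800985, 22389199), Rational(1, 2)), 30199), -10058) = Add(Add(Mul(Rational(1, 22389199), Pow(152622713796561015, Rational(1, 2))), 30199), -10058) = Add(Add(30199, Mul(Rational(1, 22389199), Pow(152622713796561015, Rational(1, 2)))), -10058) = Add(20141, Mul(Rational(1, 22389199), Pow(152622713796561015, Rational(1, 2))))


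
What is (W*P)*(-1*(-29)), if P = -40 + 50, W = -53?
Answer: -15370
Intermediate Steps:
P = 10
(W*P)*(-1*(-29)) = (-53*10)*(-1*(-29)) = -530*29 = -15370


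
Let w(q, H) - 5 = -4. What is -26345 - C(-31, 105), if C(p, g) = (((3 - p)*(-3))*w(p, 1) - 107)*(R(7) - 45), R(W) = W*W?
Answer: -25509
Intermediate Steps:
w(q, H) = 1 (w(q, H) = 5 - 4 = 1)
R(W) = W²
C(p, g) = -464 + 12*p (C(p, g) = (((3 - p)*(-3))*1 - 107)*(7² - 45) = ((-9 + 3*p)*1 - 107)*(49 - 45) = ((-9 + 3*p) - 107)*4 = (-116 + 3*p)*4 = -464 + 12*p)
-26345 - C(-31, 105) = -26345 - (-464 + 12*(-31)) = -26345 - (-464 - 372) = -26345 - 1*(-836) = -26345 + 836 = -25509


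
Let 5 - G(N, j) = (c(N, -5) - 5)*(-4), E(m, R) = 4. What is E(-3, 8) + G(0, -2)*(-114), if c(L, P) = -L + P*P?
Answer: -9686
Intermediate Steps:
c(L, P) = P**2 - L (c(L, P) = -L + P**2 = P**2 - L)
G(N, j) = 85 - 4*N (G(N, j) = 5 - (((-5)**2 - N) - 5)*(-4) = 5 - ((25 - N) - 5)*(-4) = 5 - (20 - N)*(-4) = 5 - (-80 + 4*N) = 5 + (80 - 4*N) = 85 - 4*N)
E(-3, 8) + G(0, -2)*(-114) = 4 + (85 - 4*0)*(-114) = 4 + (85 + 0)*(-114) = 4 + 85*(-114) = 4 - 9690 = -9686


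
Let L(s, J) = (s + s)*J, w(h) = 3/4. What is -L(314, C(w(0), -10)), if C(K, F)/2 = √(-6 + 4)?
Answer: -1256*I*√2 ≈ -1776.3*I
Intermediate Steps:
w(h) = ¾ (w(h) = 3*(¼) = ¾)
C(K, F) = 2*I*√2 (C(K, F) = 2*√(-6 + 4) = 2*√(-2) = 2*(I*√2) = 2*I*√2)
L(s, J) = 2*J*s (L(s, J) = (2*s)*J = 2*J*s)
-L(314, C(w(0), -10)) = -2*2*I*√2*314 = -1256*I*√2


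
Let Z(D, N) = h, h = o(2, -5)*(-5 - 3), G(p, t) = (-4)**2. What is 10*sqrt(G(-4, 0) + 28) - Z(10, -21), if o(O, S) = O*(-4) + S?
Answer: -104 + 20*sqrt(11) ≈ -37.667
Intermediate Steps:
G(p, t) = 16
o(O, S) = S - 4*O (o(O, S) = -4*O + S = S - 4*O)
h = 104 (h = (-5 - 4*2)*(-5 - 3) = (-5 - 8)*(-8) = -13*(-8) = 104)
Z(D, N) = 104
10*sqrt(G(-4, 0) + 28) - Z(10, -21) = 10*sqrt(16 + 28) - 1*104 = 10*sqrt(44) - 104 = 10*(2*sqrt(11)) - 104 = 20*sqrt(11) - 104 = -104 + 20*sqrt(11)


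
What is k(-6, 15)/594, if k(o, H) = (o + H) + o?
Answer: 1/198 ≈ 0.0050505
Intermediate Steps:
k(o, H) = H + 2*o (k(o, H) = (H + o) + o = H + 2*o)
k(-6, 15)/594 = (15 + 2*(-6))/594 = (15 - 12)*(1/594) = 3*(1/594) = 1/198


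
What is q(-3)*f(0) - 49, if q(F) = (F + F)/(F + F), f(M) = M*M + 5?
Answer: -44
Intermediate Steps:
f(M) = 5 + M**2 (f(M) = M**2 + 5 = 5 + M**2)
q(F) = 1 (q(F) = (2*F)/((2*F)) = (2*F)*(1/(2*F)) = 1)
q(-3)*f(0) - 49 = 1*(5 + 0**2) - 49 = 1*(5 + 0) - 49 = 1*5 - 49 = 5 - 49 = -44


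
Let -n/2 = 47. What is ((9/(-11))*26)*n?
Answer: 21996/11 ≈ 1999.6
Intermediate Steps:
n = -94 (n = -2*47 = -94)
((9/(-11))*26)*n = ((9/(-11))*26)*(-94) = ((9*(-1/11))*26)*(-94) = -9/11*26*(-94) = -234/11*(-94) = 21996/11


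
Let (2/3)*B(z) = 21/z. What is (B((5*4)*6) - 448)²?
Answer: 1283000761/6400 ≈ 2.0047e+5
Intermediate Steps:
B(z) = 63/(2*z) (B(z) = 3*(21/z)/2 = 63/(2*z))
(B((5*4)*6) - 448)² = (63/(2*(((5*4)*6))) - 448)² = (63/(2*((20*6))) - 448)² = ((63/2)/120 - 448)² = ((63/2)*(1/120) - 448)² = (21/80 - 448)² = (-35819/80)² = 1283000761/6400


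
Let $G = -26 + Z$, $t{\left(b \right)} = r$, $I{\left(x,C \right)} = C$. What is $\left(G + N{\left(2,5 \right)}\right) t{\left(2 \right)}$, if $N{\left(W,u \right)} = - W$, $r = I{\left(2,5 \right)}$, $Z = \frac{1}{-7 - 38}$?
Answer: $- \frac{1261}{9} \approx -140.11$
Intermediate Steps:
$Z = - \frac{1}{45}$ ($Z = \frac{1}{-7 - 38} = \frac{1}{-45} = - \frac{1}{45} \approx -0.022222$)
$r = 5$
$t{\left(b \right)} = 5$
$G = - \frac{1171}{45}$ ($G = -26 - \frac{1}{45} = - \frac{1171}{45} \approx -26.022$)
$\left(G + N{\left(2,5 \right)}\right) t{\left(2 \right)} = \left(- \frac{1171}{45} - 2\right) 5 = \left(- \frac{1261}{45}\right) 5 = - \frac{1261}{9}$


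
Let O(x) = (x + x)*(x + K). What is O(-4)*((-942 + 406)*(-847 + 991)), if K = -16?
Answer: -12349440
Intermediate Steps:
O(x) = 2*x*(-16 + x) (O(x) = (x + x)*(x - 16) = (2*x)*(-16 + x) = 2*x*(-16 + x))
O(-4)*((-942 + 406)*(-847 + 991)) = (2*(-4)*(-16 - 4))*((-942 + 406)*(-847 + 991)) = (2*(-4)*(-20))*(-536*144) = 160*(-77184) = -12349440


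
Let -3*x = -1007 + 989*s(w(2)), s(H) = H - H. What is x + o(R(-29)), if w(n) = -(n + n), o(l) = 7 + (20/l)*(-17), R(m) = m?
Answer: 30832/87 ≈ 354.39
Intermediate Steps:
o(l) = 7 - 340/l
w(n) = -2*n
s(H) = 0
x = 1007/3 (x = -(-1007 + 989*0)/3 = -(-1007 + 0)/3 = -1/3*(-1007) = 1007/3 ≈ 335.67)
x + o(R(-29)) = 1007/3 + (7 - 340/(-29)) = 1007/3 + (7 - 340*(-1/29)) = 1007/3 + (7 + 340/29) = 1007/3 + 543/29 = 30832/87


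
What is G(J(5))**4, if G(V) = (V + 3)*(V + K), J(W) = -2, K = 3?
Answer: 1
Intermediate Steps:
G(V) = (3 + V)**2 (G(V) = (V + 3)*(V + 3) = (3 + V)*(3 + V) = (3 + V)**2)
G(J(5))**4 = (9 + (-2)**2 + 6*(-2))**4 = (9 + 4 - 12)**4 = 1**4 = 1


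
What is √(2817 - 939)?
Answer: √1878 ≈ 43.336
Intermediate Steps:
√(2817 - 939) = √1878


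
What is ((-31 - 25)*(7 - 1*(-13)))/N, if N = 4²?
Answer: -70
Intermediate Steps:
N = 16
((-31 - 25)*(7 - 1*(-13)))/N = ((-31 - 25)*(7 - 1*(-13)))/16 = -56*(7 + 13)*(1/16) = -56*20*(1/16) = -1120*1/16 = -70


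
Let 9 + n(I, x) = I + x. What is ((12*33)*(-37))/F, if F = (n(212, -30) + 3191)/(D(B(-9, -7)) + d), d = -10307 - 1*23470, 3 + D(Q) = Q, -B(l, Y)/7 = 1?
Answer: 123761781/841 ≈ 1.4716e+5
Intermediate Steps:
B(l, Y) = -7 (B(l, Y) = -7*1 = -7)
D(Q) = -3 + Q
d = -33777 (d = -10307 - 23470 = -33777)
n(I, x) = -9 + I + x (n(I, x) = -9 + (I + x) = -9 + I + x)
F = -3364/33787 (F = ((-9 + 212 - 30) + 3191)/((-3 - 7) - 33777) = (173 + 3191)/(-10 - 33777) = 3364/(-33787) = 3364*(-1/33787) = -3364/33787 ≈ -0.099565)
((12*33)*(-37))/F = ((12*33)*(-37))/(-3364/33787) = (396*(-37))*(-33787/3364) = -14652*(-33787/3364) = 123761781/841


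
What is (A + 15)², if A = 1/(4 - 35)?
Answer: 215296/961 ≈ 224.03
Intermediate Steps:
A = -1/31 (A = 1/(-31) = -1/31 ≈ -0.032258)
(A + 15)² = (-1/31 + 15)² = (464/31)² = 215296/961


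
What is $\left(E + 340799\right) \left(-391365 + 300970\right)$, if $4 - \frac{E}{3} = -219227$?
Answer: $-90258684340$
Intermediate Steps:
$E = 657693$ ($E = 12 - -657681 = 12 + 657681 = 657693$)
$\left(E + 340799\right) \left(-391365 + 300970\right) = \left(657693 + 340799\right) \left(-391365 + 300970\right) = 998492 \left(-90395\right) = -90258684340$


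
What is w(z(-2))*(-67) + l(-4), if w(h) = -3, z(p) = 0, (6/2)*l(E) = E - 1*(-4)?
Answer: 201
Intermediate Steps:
l(E) = 4/3 + E/3 (l(E) = (E - 1*(-4))/3 = (E + 4)/3 = (4 + E)/3 = 4/3 + E/3)
w(z(-2))*(-67) + l(-4) = -3*(-67) + (4/3 + (1/3)*(-4)) = 201 + (4/3 - 4/3) = 201 + 0 = 201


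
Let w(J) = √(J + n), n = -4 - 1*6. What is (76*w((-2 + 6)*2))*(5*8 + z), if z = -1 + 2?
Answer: 3116*I*√2 ≈ 4406.7*I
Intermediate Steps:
z = 1
n = -10 (n = -4 - 6 = -10)
w(J) = √(-10 + J) (w(J) = √(J - 10) = √(-10 + J))
(76*w((-2 + 6)*2))*(5*8 + z) = (76*√(-10 + (-2 + 6)*2))*(5*8 + 1) = (76*√(-10 + 4*2))*(40 + 1) = (76*√(-10 + 8))*41 = (76*√(-2))*41 = (76*(I*√2))*41 = (76*I*√2)*41 = 3116*I*√2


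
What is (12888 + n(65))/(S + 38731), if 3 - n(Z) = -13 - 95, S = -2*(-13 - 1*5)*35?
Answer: 1857/5713 ≈ 0.32505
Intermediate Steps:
S = 1260 (S = -2*(-13 - 5)*35 = -2*(-18)*35 = 36*35 = 1260)
n(Z) = 111 (n(Z) = 3 - (-13 - 95) = 3 - 1*(-108) = 3 + 108 = 111)
(12888 + n(65))/(S + 38731) = (12888 + 111)/(1260 + 38731) = 12999/39991 = 12999*(1/39991) = 1857/5713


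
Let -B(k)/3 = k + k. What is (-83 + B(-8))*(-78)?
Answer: 2730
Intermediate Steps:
B(k) = -6*k (B(k) = -3*(k + k) = -6*k)
(-83 + B(-8))*(-78) = (-83 - 6*(-8))*(-78) = (-83 + 48)*(-78) = -35*(-78) = 2730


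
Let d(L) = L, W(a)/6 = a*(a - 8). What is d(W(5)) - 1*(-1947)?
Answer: 1857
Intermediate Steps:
W(a) = 6*a*(-8 + a) (W(a) = 6*(a*(a - 8)) = 6*(a*(-8 + a)) = 6*a*(-8 + a))
d(W(5)) - 1*(-1947) = 6*5*(-8 + 5) - 1*(-1947) = 6*5*(-3) + 1947 = -90 + 1947 = 1857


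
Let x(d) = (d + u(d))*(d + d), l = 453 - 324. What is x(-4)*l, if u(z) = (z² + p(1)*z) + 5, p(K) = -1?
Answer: -21672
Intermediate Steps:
u(z) = 5 + z² - z (u(z) = (z² - z) + 5 = 5 + z² - z)
l = 129
x(d) = 2*d*(5 + d²) (x(d) = (d + (5 + d² - d))*(d + d) = (5 + d²)*(2*d) = 2*d*(5 + d²))
x(-4)*l = (2*(-4)*(5 + (-4)²))*129 = (2*(-4)*(5 + 16))*129 = (2*(-4)*21)*129 = -168*129 = -21672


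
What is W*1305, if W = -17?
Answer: -22185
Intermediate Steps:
W*1305 = -17*1305 = -22185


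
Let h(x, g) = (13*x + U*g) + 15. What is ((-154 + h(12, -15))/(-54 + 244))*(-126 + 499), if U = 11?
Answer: -27602/95 ≈ -290.55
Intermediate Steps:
h(x, g) = 15 + 11*g + 13*x (h(x, g) = (13*x + 11*g) + 15 = (11*g + 13*x) + 15 = 15 + 11*g + 13*x)
((-154 + h(12, -15))/(-54 + 244))*(-126 + 499) = ((-154 + (15 + 11*(-15) + 13*12))/(-54 + 244))*(-126 + 499) = ((-154 + (15 - 165 + 156))/190)*373 = ((-154 + 6)*(1/190))*373 = -148*1/190*373 = -74/95*373 = -27602/95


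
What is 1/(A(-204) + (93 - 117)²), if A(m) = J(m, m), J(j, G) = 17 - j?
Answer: 1/797 ≈ 0.0012547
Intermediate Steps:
A(m) = 17 - m
1/(A(-204) + (93 - 117)²) = 1/((17 - 1*(-204)) + (93 - 117)²) = 1/((17 + 204) + (-24)²) = 1/(221 + 576) = 1/797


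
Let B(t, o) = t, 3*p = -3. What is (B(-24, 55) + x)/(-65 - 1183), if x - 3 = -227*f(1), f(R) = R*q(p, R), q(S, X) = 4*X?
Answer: 929/1248 ≈ 0.74439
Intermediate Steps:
p = -1 (p = (1/3)*(-3) = -1)
f(R) = 4*R**2 (f(R) = R*(4*R) = 4*R**2)
x = -905 (x = 3 - 908*1**2 = 3 - 908 = -905)
(B(-24, 55) + x)/(-65 - 1183) = (-24 - 905)/(-65 - 1183) = -929/(-1248) = -929*(-1/1248) = 929/1248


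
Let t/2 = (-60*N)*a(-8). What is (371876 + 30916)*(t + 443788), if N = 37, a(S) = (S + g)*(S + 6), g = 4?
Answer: 164447084256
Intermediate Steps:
a(S) = (4 + S)*(6 + S) (a(S) = (S + 4)*(S + 6) = (4 + S)*(6 + S))
t = -35520 (t = 2*((-60*37)*(24 + (-8)² + 10*(-8))) = 2*(-2220*(24 + 64 - 80)) = 2*(-2220*8) = 2*(-17760) = -35520)
(371876 + 30916)*(t + 443788) = (371876 + 30916)*(-35520 + 443788) = 402792*408268 = 164447084256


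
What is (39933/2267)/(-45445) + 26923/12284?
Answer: 2773219634273/1265544543460 ≈ 2.1913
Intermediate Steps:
(39933/2267)/(-45445) + 26923/12284 = (39933*(1/2267))*(-1/45445) + 26923*(1/12284) = (39933/2267)*(-1/45445) + 26923/12284 = -39933/103023815 + 26923/12284 = 2773219634273/1265544543460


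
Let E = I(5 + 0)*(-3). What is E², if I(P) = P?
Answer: 225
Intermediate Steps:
E = -15 (E = (5 + 0)*(-3) = 5*(-3) = -15)
E² = (-15)² = 225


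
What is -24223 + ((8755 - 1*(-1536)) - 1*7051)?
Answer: -20983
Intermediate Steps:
-24223 + ((8755 - 1*(-1536)) - 1*7051) = -24223 + ((8755 + 1536) - 7051) = -24223 + (10291 - 7051) = -24223 + 3240 = -20983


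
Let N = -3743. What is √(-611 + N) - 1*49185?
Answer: -49185 + I*√4354 ≈ -49185.0 + 65.985*I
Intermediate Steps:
√(-611 + N) - 1*49185 = √(-611 - 3743) - 1*49185 = √(-4354) - 49185 = I*√4354 - 49185 = -49185 + I*√4354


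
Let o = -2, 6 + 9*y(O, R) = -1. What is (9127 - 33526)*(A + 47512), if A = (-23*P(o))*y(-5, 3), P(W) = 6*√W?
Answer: -1159245288 - 2618826*I*√2 ≈ -1.1592e+9 - 3.7036e+6*I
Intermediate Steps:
y(O, R) = -7/9 (y(O, R) = -⅔ + (⅑)*(-1) = -⅔ - ⅑ = -7/9)
A = 322*I*√2/3 (A = -138*√(-2)*(-7/9) = -138*I*√2*(-7/9) = 322*I*√2/3 ≈ 151.79*I)
(9127 - 33526)*(A + 47512) = (9127 - 33526)*(322*I*√2/3 + 47512) = -24399*(47512 + 322*I*√2/3) = -1159245288 - 2618826*I*√2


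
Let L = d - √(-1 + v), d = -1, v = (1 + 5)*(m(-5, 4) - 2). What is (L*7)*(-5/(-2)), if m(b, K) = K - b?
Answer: -35/2 - 35*√41/2 ≈ -129.55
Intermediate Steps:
v = 42 (v = (1 + 5)*((4 - 1*(-5)) - 2) = 6*((4 + 5) - 2) = 6*(9 - 2) = 6*7 = 42)
L = -1 - √41 (L = -1 - √(-1 + 42) = -1 - √41 ≈ -7.4031)
(L*7)*(-5/(-2)) = ((-1 - √41)*7)*(-5/(-2)) = (-7 - 7*√41)*(-5*(-½)) = (-7 - 7*√41)*(5/2) = -35/2 - 35*√41/2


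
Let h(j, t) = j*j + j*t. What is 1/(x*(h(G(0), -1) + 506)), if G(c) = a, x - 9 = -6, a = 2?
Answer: 1/1524 ≈ 0.00065617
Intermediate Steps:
x = 3 (x = 9 - 6 = 3)
G(c) = 2
h(j, t) = j**2 + j*t
1/(x*(h(G(0), -1) + 506)) = 1/(3*(2*(2 - 1) + 506)) = 1/(3*(2*1 + 506)) = 1/(3*(2 + 506)) = 1/(3*508) = 1/1524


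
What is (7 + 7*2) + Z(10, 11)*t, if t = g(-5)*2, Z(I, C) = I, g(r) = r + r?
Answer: -179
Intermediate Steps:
g(r) = 2*r
t = -20 (t = (2*(-5))*2 = -10*2 = -20)
(7 + 7*2) + Z(10, 11)*t = (7 + 7*2) + 10*(-20) = (7 + 14) - 200 = 21 - 200 = -179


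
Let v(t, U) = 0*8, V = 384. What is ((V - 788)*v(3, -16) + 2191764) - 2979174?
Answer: -787410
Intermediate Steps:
v(t, U) = 0
((V - 788)*v(3, -16) + 2191764) - 2979174 = ((384 - 788)*0 + 2191764) - 2979174 = (-404*0 + 2191764) - 2979174 = (0 + 2191764) - 2979174 = 2191764 - 2979174 = -787410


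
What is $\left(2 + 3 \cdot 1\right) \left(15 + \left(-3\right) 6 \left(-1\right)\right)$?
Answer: $165$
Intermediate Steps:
$\left(2 + 3 \cdot 1\right) \left(15 + \left(-3\right) 6 \left(-1\right)\right) = \left(2 + 3\right) \left(15 - -18\right) = 5 \left(15 + 18\right) = 5 \cdot 33 = 165$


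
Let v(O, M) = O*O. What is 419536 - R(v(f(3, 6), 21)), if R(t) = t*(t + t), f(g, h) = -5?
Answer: 418286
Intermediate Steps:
v(O, M) = O**2
R(t) = 2*t**2 (R(t) = t*(2*t) = 2*t**2)
419536 - R(v(f(3, 6), 21)) = 419536 - 2*((-5)**2)**2 = 419536 - 2*25**2 = 419536 - 2*625 = 419536 - 1*1250 = 419536 - 1250 = 418286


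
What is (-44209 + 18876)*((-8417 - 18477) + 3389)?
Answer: 595452165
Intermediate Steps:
(-44209 + 18876)*((-8417 - 18477) + 3389) = -25333*(-26894 + 3389) = -25333*(-23505) = 595452165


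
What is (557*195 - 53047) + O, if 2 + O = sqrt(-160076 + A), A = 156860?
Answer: 55566 + 4*I*sqrt(201) ≈ 55566.0 + 56.71*I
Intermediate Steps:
O = -2 + 4*I*sqrt(201) (O = -2 + sqrt(-160076 + 156860) = -2 + sqrt(-3216) = -2 + 4*I*sqrt(201) ≈ -2.0 + 56.71*I)
(557*195 - 53047) + O = (557*195 - 53047) + (-2 + 4*I*sqrt(201)) = (108615 - 53047) + (-2 + 4*I*sqrt(201)) = 55568 + (-2 + 4*I*sqrt(201)) = 55566 + 4*I*sqrt(201)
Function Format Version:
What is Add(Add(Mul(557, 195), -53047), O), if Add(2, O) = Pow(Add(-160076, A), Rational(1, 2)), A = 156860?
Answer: Add(55566, Mul(4, I, Pow(201, Rational(1, 2)))) ≈ Add(55566., Mul(56.710, I))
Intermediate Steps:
O = Add(-2, Mul(4, I, Pow(201, Rational(1, 2)))) (O = Add(-2, Pow(Add(-160076, 156860), Rational(1, 2))) = Add(-2, Pow(-3216, Rational(1, 2))) = Add(-2, Mul(4, I, Pow(201, Rational(1, 2)))) ≈ Add(-2.0000, Mul(56.710, I)))
Add(Add(Mul(557, 195), -53047), O) = Add(Add(Mul(557, 195), -53047), Add(-2, Mul(4, I, Pow(201, Rational(1, 2))))) = Add(Add(108615, -53047), Add(-2, Mul(4, I, Pow(201, Rational(1, 2))))) = Add(55568, Add(-2, Mul(4, I, Pow(201, Rational(1, 2))))) = Add(55566, Mul(4, I, Pow(201, Rational(1, 2))))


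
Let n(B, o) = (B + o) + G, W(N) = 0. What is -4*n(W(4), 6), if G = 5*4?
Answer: -104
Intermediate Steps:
G = 20
n(B, o) = 20 + B + o (n(B, o) = (B + o) + 20 = 20 + B + o)
-4*n(W(4), 6) = -4*(20 + 0 + 6) = -4*26 = -104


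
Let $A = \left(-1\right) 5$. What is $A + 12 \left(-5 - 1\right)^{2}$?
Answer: $427$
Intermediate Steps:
$A = -5$
$A + 12 \left(-5 - 1\right)^{2} = -5 + 12 \left(-5 - 1\right)^{2} = -5 + 12 \left(-6\right)^{2} = -5 + 12 \cdot 36 = -5 + 432 = 427$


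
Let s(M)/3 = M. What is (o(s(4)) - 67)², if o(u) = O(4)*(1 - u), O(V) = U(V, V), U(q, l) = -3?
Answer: 1156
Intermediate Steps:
s(M) = 3*M
O(V) = -3
o(u) = -3 + 3*u (o(u) = -3*(1 - u) = -3 + 3*u)
(o(s(4)) - 67)² = ((-3 + 3*(3*4)) - 67)² = ((-3 + 3*12) - 67)² = ((-3 + 36) - 67)² = (33 - 67)² = (-34)² = 1156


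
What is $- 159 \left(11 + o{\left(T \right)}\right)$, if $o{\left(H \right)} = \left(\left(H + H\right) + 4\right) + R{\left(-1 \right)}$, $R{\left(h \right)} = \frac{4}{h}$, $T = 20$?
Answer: $-8109$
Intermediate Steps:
$o{\left(H \right)} = 2 H$ ($o{\left(H \right)} = \left(\left(H + H\right) + 4\right) + \frac{4}{-1} = \left(2 H + 4\right) + 4 \left(-1\right) = \left(4 + 2 H\right) - 4 = 2 H$)
$- 159 \left(11 + o{\left(T \right)}\right) = - 159 \left(11 + 2 \cdot 20\right) = - 159 \left(11 + 40\right) = \left(-159\right) 51 = -8109$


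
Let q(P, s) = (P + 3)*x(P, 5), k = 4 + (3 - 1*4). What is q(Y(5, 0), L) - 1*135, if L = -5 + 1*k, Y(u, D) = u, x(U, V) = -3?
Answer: -159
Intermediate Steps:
k = 3 (k = 4 + (3 - 4) = 4 - 1 = 3)
L = -2 (L = -5 + 1*3 = -5 + 3 = -2)
q(P, s) = -9 - 3*P (q(P, s) = (P + 3)*(-3) = (3 + P)*(-3) = -9 - 3*P)
q(Y(5, 0), L) - 1*135 = (-9 - 3*5) - 1*135 = (-9 - 15) - 135 = -24 - 135 = -159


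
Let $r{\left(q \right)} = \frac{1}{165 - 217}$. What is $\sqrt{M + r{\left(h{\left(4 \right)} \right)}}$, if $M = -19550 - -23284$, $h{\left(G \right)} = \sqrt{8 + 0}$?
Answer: $\frac{\sqrt{2524171}}{26} \approx 61.106$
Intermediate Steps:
$h{\left(G \right)} = 2 \sqrt{2}$ ($h{\left(G \right)} = \sqrt{8} = 2 \sqrt{2}$)
$M = 3734$ ($M = -19550 + 23284 = 3734$)
$r{\left(q \right)} = - \frac{1}{52}$ ($r{\left(q \right)} = \frac{1}{-52} = - \frac{1}{52}$)
$\sqrt{M + r{\left(h{\left(4 \right)} \right)}} = \sqrt{3734 - \frac{1}{52}} = \sqrt{\frac{194167}{52}} = \frac{\sqrt{2524171}}{26}$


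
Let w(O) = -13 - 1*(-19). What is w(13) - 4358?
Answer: -4352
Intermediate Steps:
w(O) = 6 (w(O) = -13 + 19 = 6)
w(13) - 4358 = 6 - 4358 = -4352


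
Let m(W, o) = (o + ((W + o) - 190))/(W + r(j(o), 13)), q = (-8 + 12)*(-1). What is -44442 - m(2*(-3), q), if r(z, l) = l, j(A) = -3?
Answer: -310890/7 ≈ -44413.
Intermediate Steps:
q = -4 (q = 4*(-1) = -4)
m(W, o) = (-190 + W + 2*o)/(13 + W) (m(W, o) = (o + ((W + o) - 190))/(W + 13) = (o + (-190 + W + o))/(13 + W) = (-190 + W + 2*o)/(13 + W))
-44442 - m(2*(-3), q) = -44442 - (-190 + 2*(-3) + 2*(-4))/(13 + 2*(-3)) = -44442 - (-190 - 6 - 8)/(13 - 6) = -44442 - (-204)/7 = -44442 - 1*(-204/7) = -44442 + 204/7 = -310890/7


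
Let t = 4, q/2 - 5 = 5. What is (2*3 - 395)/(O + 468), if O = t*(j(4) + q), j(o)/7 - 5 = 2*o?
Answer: -389/912 ≈ -0.42654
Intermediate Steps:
q = 20 (q = 10 + 2*5 = 10 + 10 = 20)
j(o) = 35 + 14*o (j(o) = 35 + 7*(2*o) = 35 + 14*o)
O = 444 (O = 4*((35 + 14*4) + 20) = 4*((35 + 56) + 20) = 4*(91 + 20) = 4*111 = 444)
(2*3 - 395)/(O + 468) = (2*3 - 395)/(444 + 468) = (6 - 395)/912 = -389*1/912 = -389/912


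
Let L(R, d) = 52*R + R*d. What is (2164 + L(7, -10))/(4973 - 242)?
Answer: 2458/4731 ≈ 0.51955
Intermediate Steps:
(2164 + L(7, -10))/(4973 - 242) = (2164 + 7*(52 - 10))/(4973 - 242) = (2164 + 7*42)/4731 = (2164 + 294)*(1/4731) = 2458*(1/4731) = 2458/4731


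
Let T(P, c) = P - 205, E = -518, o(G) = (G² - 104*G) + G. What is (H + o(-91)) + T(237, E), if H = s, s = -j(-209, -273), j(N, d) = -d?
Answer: 17413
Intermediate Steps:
o(G) = G² - 103*G
T(P, c) = -205 + P
s = -273 (s = -(-1)*(-273) = -1*273 = -273)
H = -273
(H + o(-91)) + T(237, E) = (-273 - 91*(-103 - 91)) + (-205 + 237) = (-273 - 91*(-194)) + 32 = (-273 + 17654) + 32 = 17381 + 32 = 17413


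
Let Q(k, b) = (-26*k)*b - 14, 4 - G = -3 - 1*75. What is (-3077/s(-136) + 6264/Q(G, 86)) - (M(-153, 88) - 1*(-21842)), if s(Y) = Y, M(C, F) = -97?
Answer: -1770289457/81496 ≈ -21722.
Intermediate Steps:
G = 82 (G = 4 - (-3 - 1*75) = 4 - (-3 - 75) = 4 - 1*(-78) = 4 + 78 = 82)
Q(k, b) = -14 - 26*b*k (Q(k, b) = -26*b*k - 14 = -14 - 26*b*k)
(-3077/s(-136) + 6264/Q(G, 86)) - (M(-153, 88) - 1*(-21842)) = (-3077/(-136) + 6264/(-14 - 26*86*82)) - (-97 - 1*(-21842)) = (-3077*(-1/136) + 6264/(-14 - 183352)) - (-97 + 21842) = (181/8 + 6264/(-183366)) - 1*21745 = (181/8 + 6264*(-1/183366)) - 21745 = (181/8 - 348/10187) - 21745 = 1841063/81496 - 21745 = -1770289457/81496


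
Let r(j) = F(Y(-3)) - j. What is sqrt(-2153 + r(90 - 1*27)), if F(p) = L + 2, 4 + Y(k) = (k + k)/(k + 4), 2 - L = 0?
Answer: 2*I*sqrt(553) ≈ 47.032*I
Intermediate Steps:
L = 2 (L = 2 - 1*0 = 2 + 0 = 2)
Y(k) = -4 + 2*k/(4 + k) (Y(k) = -4 + (k + k)/(k + 4) = -4 + (2*k)/(4 + k) = -4 + 2*k/(4 + k))
F(p) = 4 (F(p) = 2 + 2 = 4)
r(j) = 4 - j
sqrt(-2153 + r(90 - 1*27)) = sqrt(-2153 + (4 - (90 - 1*27))) = sqrt(-2153 + (4 - (90 - 27))) = sqrt(-2153 + (4 - 1*63)) = sqrt(-2153 + (4 - 63)) = sqrt(-2153 - 59) = sqrt(-2212) = 2*I*sqrt(553)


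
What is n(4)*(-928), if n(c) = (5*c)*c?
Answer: -74240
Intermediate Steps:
n(c) = 5*c**2
n(4)*(-928) = (5*4**2)*(-928) = (5*16)*(-928) = 80*(-928) = -74240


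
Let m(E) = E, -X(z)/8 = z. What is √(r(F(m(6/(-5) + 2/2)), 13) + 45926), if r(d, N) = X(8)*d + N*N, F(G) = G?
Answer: √1152695/5 ≈ 214.73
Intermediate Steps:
X(z) = -8*z
r(d, N) = N² - 64*d (r(d, N) = (-8*8)*d + N*N = -64*d + N² = N² - 64*d)
√(r(F(m(6/(-5) + 2/2)), 13) + 45926) = √((13² - 64*(6/(-5) + 2/2)) + 45926) = √((169 - 64*(6*(-⅕) + 2*(½))) + 45926) = √((169 - 64*(-6/5 + 1)) + 45926) = √((169 - 64*(-⅕)) + 45926) = √((169 + 64/5) + 45926) = √(909/5 + 45926) = √(230539/5) = √1152695/5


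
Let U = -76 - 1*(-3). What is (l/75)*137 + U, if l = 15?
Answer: -228/5 ≈ -45.600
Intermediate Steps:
U = -73 (U = -76 + 3 = -73)
(l/75)*137 + U = (15/75)*137 - 73 = (15*(1/75))*137 - 73 = (1/5)*137 - 73 = 137/5 - 73 = -228/5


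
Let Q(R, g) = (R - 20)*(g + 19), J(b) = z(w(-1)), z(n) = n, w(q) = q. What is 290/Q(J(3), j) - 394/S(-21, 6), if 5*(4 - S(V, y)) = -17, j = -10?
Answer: -383060/6993 ≈ -54.778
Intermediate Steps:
J(b) = -1
Q(R, g) = (-20 + R)*(19 + g)
S(V, y) = 37/5 (S(V, y) = 4 - 1/5*(-17) = 4 + 17/5 = 37/5)
290/Q(J(3), j) - 394/S(-21, 6) = 290/(-380 - 20*(-10) + 19*(-1) - 1*(-10)) - 394/37/5 = 290/(-380 + 200 - 19 + 10) - 394*5/37 = 290/(-189) - 1970/37 = 290*(-1/189) - 1970/37 = -290/189 - 1970/37 = -383060/6993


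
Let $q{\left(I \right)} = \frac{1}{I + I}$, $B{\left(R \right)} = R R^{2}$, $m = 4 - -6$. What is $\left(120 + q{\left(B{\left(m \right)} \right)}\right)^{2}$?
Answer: $\frac{57600480001}{4000000} \approx 14400.0$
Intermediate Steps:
$m = 10$ ($m = 4 + 6 = 10$)
$B{\left(R \right)} = R^{3}$
$q{\left(I \right)} = \frac{1}{2 I}$
$\left(120 + q{\left(B{\left(m \right)} \right)}\right)^{2} = \left(120 + \frac{1}{2 \cdot 10^{3}}\right)^{2} = \left(120 + \frac{1}{2 \cdot 1000}\right)^{2} = \left(120 + \frac{1}{2} \cdot \frac{1}{1000}\right)^{2} = \left(120 + \frac{1}{2000}\right)^{2} = \left(\frac{240001}{2000}\right)^{2} = \frac{57600480001}{4000000}$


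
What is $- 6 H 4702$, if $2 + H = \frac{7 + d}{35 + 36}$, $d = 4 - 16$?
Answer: $\frac{4147164}{71} \approx 58411.0$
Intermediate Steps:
$d = -12$
$H = - \frac{147}{71}$ ($H = -2 + \frac{7 - 12}{35 + 36} = -2 - \frac{5}{71} = - \frac{147}{71} \approx -2.0704$)
$- 6 H 4702 = \left(-6\right) \left(- \frac{147}{71}\right) 4702 = \frac{882}{71} \cdot 4702 = \frac{4147164}{71}$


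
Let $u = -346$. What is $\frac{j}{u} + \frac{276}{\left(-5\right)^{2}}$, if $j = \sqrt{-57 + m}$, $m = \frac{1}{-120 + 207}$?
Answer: $\frac{276}{25} - \frac{i \sqrt{431346}}{30102} \approx 11.04 - 0.021818 i$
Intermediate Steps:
$m = \frac{1}{87} \approx 0.011494$
$j = \frac{i \sqrt{431346}}{87}$ ($j = \sqrt{-57 + \frac{1}{87}} = \sqrt{- \frac{4958}{87}} = \frac{i \sqrt{431346}}{87} \approx 7.5491 i$)
$\frac{j}{u} + \frac{276}{\left(-5\right)^{2}} = \frac{\frac{1}{87} i \sqrt{431346}}{-346} + \frac{276}{\left(-5\right)^{2}} = \frac{i \sqrt{431346}}{87} \left(- \frac{1}{346}\right) + \frac{276}{25} = - \frac{i \sqrt{431346}}{30102} + 276 \cdot \frac{1}{25} = - \frac{i \sqrt{431346}}{30102} + \frac{276}{25} = \frac{276}{25} - \frac{i \sqrt{431346}}{30102}$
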